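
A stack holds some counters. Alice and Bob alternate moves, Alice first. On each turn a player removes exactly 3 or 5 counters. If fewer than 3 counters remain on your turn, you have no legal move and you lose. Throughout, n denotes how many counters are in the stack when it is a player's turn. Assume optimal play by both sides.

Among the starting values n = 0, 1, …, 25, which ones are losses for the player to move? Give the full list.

0, 1, 2, 8, 9, 10, 16, 17, 18, 24, 25

Positions with no move are L. A position that does have a move is losing for the player to move precisely when every available move leads to a winning position for the opponent. Fill in the labels:
n=0: no move → L
n=1: no move → L
n=2: no move → L
n=3: reaches L-position 0 → W
n=4: reaches L-position 1 → W
n=5: reaches L-position 2 → W
n=6: reaches L-position 1 → W
n=7: reaches L-position 2 → W
n=8: only reaches 5(W), 3(W), all W → L
n=9: only reaches 6(W), 4(W), all W → L
n=10: only reaches 7(W), 5(W), all W → L
n=11: reaches L-position 8 → W
n=12: reaches L-position 9 → W
n=13: reaches L-position 10 → W
n=14: reaches L-position 9 → W
n=15: reaches L-position 10 → W
n=16: only reaches 13(W), 11(W), all W → L
n=17: only reaches 14(W), 12(W), all W → L
n=18: only reaches 15(W), 13(W), all W → L
n=19: reaches L-position 16 → W
n=20: reaches L-position 17 → W
n=21: reaches L-position 18 → W
n=22: reaches L-position 17 → W
n=23: reaches L-position 18 → W
n=24: only reaches 21(W), 19(W), all W → L
n=25: only reaches 22(W), 20(W), all W → L
Reading off the rows marked L gives the requested list; there are 11 such values of n.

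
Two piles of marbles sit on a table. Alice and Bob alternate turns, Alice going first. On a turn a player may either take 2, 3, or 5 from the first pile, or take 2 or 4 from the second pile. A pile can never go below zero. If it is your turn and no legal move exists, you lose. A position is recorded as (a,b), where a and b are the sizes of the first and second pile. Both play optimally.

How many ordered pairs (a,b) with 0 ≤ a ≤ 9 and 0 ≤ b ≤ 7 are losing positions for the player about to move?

Work bottom-up. With no move the player to move loses. Otherwise the position is W if at least one move leads to an L position for the opponent, and L if every move leads to a W.
Every move lowers a or b (never raises either), so fill the grid row by row in increasing a, and left to right within a row: each cell's successors are then already labelled.
      b=0  b=1  b=2  b=3  b=4  b=5  b=6  b=7
a=0:    L    L    W    W    W    W    L    L
a=1:    L    L    W    W    W    W    L    L
a=2:    W    W    L    L    W    W    W    W
a=3:    W    W    L    L    W    W    W    W
a=4:    W    W    W    W    L    L    W    W
a=5:    W    W    W    W    L    L    W    W
a=6:    W    W    W    W    W    W    W    W
a=7:    L    L    W    W    W    W    L    L
a=8:    L    L    W    W    W    W    L    L
a=9:    W    W    L    L    W    W    W    W
Cells with no legal move (terminal, hence L): (0,0), (0,1), (1,0), (1,1).
The remaining L cells, each justified by listing all of its moves:
(0,6): moves to (0,4)(W), (0,2)(W); every one is W ⇒ L
(0,7): moves to (0,5)(W), (0,3)(W); every one is W ⇒ L
(1,6): moves to (1,4)(W), (1,2)(W); every one is W ⇒ L
(1,7): moves to (1,5)(W), (1,3)(W); every one is W ⇒ L
(2,2): moves to (0,2)(W), (2,0)(W); every one is W ⇒ L
(2,3): moves to (0,3)(W), (2,1)(W); every one is W ⇒ L
(3,2): moves to (1,2)(W), (0,2)(W), (3,0)(W); every one is W ⇒ L
(3,3): moves to (1,3)(W), (0,3)(W), (3,1)(W); every one is W ⇒ L
(4,4): moves to (2,4)(W), (1,4)(W), (4,2)(W), (4,0)(W); every one is W ⇒ L
(4,5): moves to (2,5)(W), (1,5)(W), (4,3)(W), (4,1)(W); every one is W ⇒ L
(5,4): moves to (3,4)(W), (2,4)(W), (0,4)(W), (5,2)(W), (5,0)(W); every one is W ⇒ L
(5,5): moves to (3,5)(W), (2,5)(W), (0,5)(W), (5,3)(W), (5,1)(W); every one is W ⇒ L
(7,0): moves to (5,0)(W), (4,0)(W), (2,0)(W); every one is W ⇒ L
(7,1): moves to (5,1)(W), (4,1)(W), (2,1)(W); every one is W ⇒ L
(7,6): moves to (5,6)(W), (4,6)(W), (2,6)(W), (7,4)(W), (7,2)(W); every one is W ⇒ L
(7,7): moves to (5,7)(W), (4,7)(W), (2,7)(W), (7,5)(W), (7,3)(W); every one is W ⇒ L
(8,0): moves to (6,0)(W), (5,0)(W), (3,0)(W); every one is W ⇒ L
(8,1): moves to (6,1)(W), (5,1)(W), (3,1)(W); every one is W ⇒ L
(8,6): moves to (6,6)(W), (5,6)(W), (3,6)(W), (8,4)(W), (8,2)(W); every one is W ⇒ L
(8,7): moves to (6,7)(W), (5,7)(W), (3,7)(W), (8,5)(W), (8,3)(W); every one is W ⇒ L
(9,2): moves to (7,2)(W), (6,2)(W), (4,2)(W), (9,0)(W); every one is W ⇒ L
(9,3): moves to (7,3)(W), (6,3)(W), (4,3)(W), (9,1)(W); every one is W ⇒ L
Every other cell has at least one move into one of the L cells above, so it is W.
L cells per row: a=0: 4, a=1: 4, a=2: 2, a=3: 2, a=4: 2, a=5: 2, a=6: 0, a=7: 4, a=8: 4, a=9: 2; total 26.

26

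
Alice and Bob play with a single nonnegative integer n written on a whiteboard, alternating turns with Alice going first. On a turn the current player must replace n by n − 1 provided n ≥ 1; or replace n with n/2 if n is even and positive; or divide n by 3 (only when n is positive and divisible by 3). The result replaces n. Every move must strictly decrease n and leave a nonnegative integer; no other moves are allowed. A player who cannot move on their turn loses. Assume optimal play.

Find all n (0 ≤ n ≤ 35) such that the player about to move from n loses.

Classify positions by backward induction: terminal positions (no move available) are L. From any other position, the mover wins iff some move reaches an L.
n=0: no move → L
n=1: reaches L-position 0 → W
n=2: only reaches 1(W), which is W → L
n=3: reaches L-position 2 → W
n=4: reaches L-position 2 → W
n=5: only reaches 4(W), which is W → L
n=6: reaches L-position 2 → W
n=7: only reaches 6(W), which is W → L
n=8: reaches L-position 7 → W
n=9: only reaches 3(W), 8(W), all W → L
n=10: reaches L-position 5 → W
n=11: only reaches 10(W), which is W → L
n=12: reaches L-position 11 → W
n=13: only reaches 12(W), which is W → L
n=14: reaches L-position 7 → W
n=15: reaches L-position 5 → W
n=16: only reaches 8(W), 15(W), all W → L
n=17: reaches L-position 16 → W
n=18: reaches L-position 9 → W
n=19: only reaches 18(W), which is W → L
n=20: reaches L-position 19 → W
n=21: reaches L-position 7 → W
n=22: reaches L-position 11 → W
n=23: only reaches 22(W), which is W → L
n=24: reaches L-position 23 → W
n=25: only reaches 24(W), which is W → L
n=26: reaches L-position 13 → W
n=27: reaches L-position 9 → W
n=28: only reaches 14(W), 27(W), all W → L
n=29: reaches L-position 28 → W
n=30: only reaches 10(W), 15(W), 29(W), all W → L
n=31: reaches L-position 30 → W
n=32: reaches L-position 16 → W
n=33: reaches L-position 11 → W
n=34: only reaches 17(W), 33(W), all W → L
n=35: reaches L-position 34 → W
The losing starting values of n are exactly the entries labelled L in this table (14 of them).

0, 2, 5, 7, 9, 11, 13, 16, 19, 23, 25, 28, 30, 34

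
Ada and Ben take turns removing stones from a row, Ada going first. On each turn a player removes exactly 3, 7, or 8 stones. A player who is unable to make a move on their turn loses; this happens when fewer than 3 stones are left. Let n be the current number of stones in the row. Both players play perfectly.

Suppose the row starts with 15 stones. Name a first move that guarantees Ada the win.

Remove 3, leaving 12.

Use the standard recursion: the mover loses at a terminal position; elsewhere, the mover wins exactly when some move hands the opponent an L position.
n=0: no move → L
n=1: no move → L
n=2: no move → L
n=3: reaches L-position 0 → W
n=4: reaches L-position 1 → W
n=5: reaches L-position 2 → W
n=6: only reaches 3(W), which is W → L
n=7: reaches L-position 0 → W
n=8: reaches L-position 1 → W
n=9: reaches L-position 6 → W
n=10: reaches L-position 2 → W
n=11: only reaches 8(W), 4(W), 3(W), all W → L
n=12: only reaches 9(W), 5(W), 4(W), all W → L
n=13: reaches L-position 6 → W
n=14: reaches L-position 11 → W
n=15: reaches L-position 12 → W
From 15, the L positions reachable in one move are: 12.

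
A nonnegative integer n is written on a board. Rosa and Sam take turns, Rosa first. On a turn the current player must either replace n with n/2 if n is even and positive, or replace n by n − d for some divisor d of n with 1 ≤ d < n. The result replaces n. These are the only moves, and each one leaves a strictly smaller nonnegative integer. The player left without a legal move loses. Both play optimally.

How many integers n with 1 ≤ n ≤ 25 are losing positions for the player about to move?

Work bottom-up. With no move the player to move loses. Otherwise the position is W if at least one move leads to an L position for the opponent, and L if every move leads to a W.
n=0: no move → L
n=1: no move → L
n=2: W (go to 1, an L position)
n=3: L (sole option 2(W) is W)
n=4: W (go to 3, an L position)
n=5: L (sole option 4(W) is W)
n=6: W (go to 3, an L position)
n=7: L (sole option 6(W) is W)
n=8: W (go to 7, an L position)
n=9: L (options 6(W), 8(W) are all W)
n=10: W (go to 5, an L position)
n=11: L (sole option 10(W) is W)
n=12: W (go to 9, an L position)
n=13: L (sole option 12(W) is W)
n=14: W (go to 7, an L position)
n=15: L (options 10(W), 12(W), 14(W) are all W)
n=16: W (go to 15, an L position)
n=17: L (sole option 16(W) is W)
n=18: W (go to 9, an L position)
n=19: L (sole option 18(W) is W)
n=20: W (go to 15, an L position)
n=21: L (options 14(W), 18(W), 20(W) are all W)
n=22: W (go to 11, an L position)
n=23: L (sole option 22(W) is W)
n=24: W (go to 21, an L position)
n=25: L (options 20(W), 24(W) are all W)
L entries with 1 ≤ n ≤ 25 (n=0 is outside the asked range and is not counted): n = 1, 3, 5, 7, 9, 11, 13, 15, 17, 19, 21, 23, 25; that makes 13.

13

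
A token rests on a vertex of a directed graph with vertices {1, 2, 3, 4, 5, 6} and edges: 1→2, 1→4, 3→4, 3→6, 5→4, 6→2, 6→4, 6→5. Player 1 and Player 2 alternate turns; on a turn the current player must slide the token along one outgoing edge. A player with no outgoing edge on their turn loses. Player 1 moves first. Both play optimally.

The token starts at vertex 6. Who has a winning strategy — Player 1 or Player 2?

Player 1 wins.

Compute win/loss labels from the base case upward. A position with no move is L. Any other position is W if it can reach an L in one move, else L.
Every edge goes from a vertex to one that appears earlier in the order 4, 2, 5, 1, 6, 3, so processing vertices in that order labels each vertex after all of its successors.
4: no outgoing edge → L
2: no outgoing edge → L
5: can move to 4, which is L ⇒ W
1: can move to 2, which is L ⇒ W
6: can move to 2, which is L ⇒ W
3: can move to 4, which is L ⇒ W
The starting position 6 is W: Player 1 should move to 2, handing over an L position.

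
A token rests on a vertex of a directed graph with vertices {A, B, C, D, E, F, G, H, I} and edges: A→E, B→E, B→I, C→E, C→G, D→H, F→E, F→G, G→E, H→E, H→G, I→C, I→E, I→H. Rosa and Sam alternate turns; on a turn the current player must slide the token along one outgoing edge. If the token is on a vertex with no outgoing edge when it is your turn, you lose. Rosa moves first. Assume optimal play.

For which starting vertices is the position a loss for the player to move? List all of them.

Label each position W (a win for the player to move) or L (a loss). A position with no legal move is L; any other position is W exactly when some move reaches an L, and L when every move reaches a W.
Every edge goes from a vertex to one that appears earlier in the order E, G, A, F, C, H, I, B, D, so processing vertices in that order labels each vertex after all of its successors.
E: no outgoing edge → L
G: W (go to E, an L position)
A: W (go to E, an L position)
F: W (go to E, an L position)
C: W (go to E, an L position)
H: W (go to E, an L position)
I: W (go to E, an L position)
B: W (go to E, an L position)
D: L (sole option H(W) is W)
The losing starting vertices are exactly the entries labelled L in this table (2 of them).

D, E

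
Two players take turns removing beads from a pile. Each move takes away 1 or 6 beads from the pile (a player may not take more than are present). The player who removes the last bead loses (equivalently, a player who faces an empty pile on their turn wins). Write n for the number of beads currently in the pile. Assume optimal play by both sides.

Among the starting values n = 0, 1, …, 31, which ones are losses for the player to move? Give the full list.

Work bottom-up. With no move the player to move wins. Otherwise the position is W if at least one move leads to an L position for the opponent, and L if every move leads to a W.
n=0: no move; the opponent has just taken the last bead and therefore loses → W
n=1: only reaches 0(W), which is W → L
n=2: reaches L-position 1 → W
n=3: only reaches 2(W), which is W → L
n=4: reaches L-position 3 → W
n=5: only reaches 4(W), which is W → L
n=6: reaches L-position 5 → W
n=7: reaches L-position 1 → W
n=8: only reaches 7(W), 2(W), all W → L
n=9: reaches L-position 8 → W
n=10: only reaches 9(W), 4(W), all W → L
n=11: reaches L-position 10 → W
n=12: only reaches 11(W), 6(W), all W → L
n=13: reaches L-position 12 → W
n=14: reaches L-position 8 → W
n=15: only reaches 14(W), 9(W), all W → L
n=16: reaches L-position 15 → W
n=17: only reaches 16(W), 11(W), all W → L
n=18: reaches L-position 17 → W
n=19: only reaches 18(W), 13(W), all W → L
n=20: reaches L-position 19 → W
n=21: reaches L-position 15 → W
n=22: only reaches 21(W), 16(W), all W → L
n=23: reaches L-position 22 → W
n=24: only reaches 23(W), 18(W), all W → L
n=25: reaches L-position 24 → W
n=26: only reaches 25(W), 20(W), all W → L
n=27: reaches L-position 26 → W
n=28: reaches L-position 22 → W
n=29: only reaches 28(W), 23(W), all W → L
n=30: reaches L-position 29 → W
n=31: only reaches 30(W), 25(W), all W → L
Reading off the rows marked L gives the requested list; there are 14 such values of n.

1, 3, 5, 8, 10, 12, 15, 17, 19, 22, 24, 26, 29, 31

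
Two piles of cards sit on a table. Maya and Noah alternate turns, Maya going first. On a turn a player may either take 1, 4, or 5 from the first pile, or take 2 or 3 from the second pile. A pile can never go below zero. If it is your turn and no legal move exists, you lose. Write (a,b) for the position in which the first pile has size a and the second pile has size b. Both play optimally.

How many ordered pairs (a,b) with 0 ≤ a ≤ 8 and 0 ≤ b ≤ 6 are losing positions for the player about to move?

Use the standard recursion: the mover loses at a terminal position; elsewhere, the mover wins exactly when some move hands the opponent an L position.
Every move lowers a or b (never raises either), so fill the grid row by row in increasing a, and left to right within a row: each cell's successors are then already labelled.
      b=0  b=1  b=2  b=3  b=4  b=5  b=6
a=0:    L    L    W    W    W    L    L
a=1:    W    W    L    L    W    W    W
a=2:    L    L    W    W    W    L    L
a=3:    W    W    L    L    W    W    W
a=4:    W    W    W    W    L    W    W
a=5:    W    W    W    W    W    W    W
a=6:    W    W    W    W    L    W    W
a=7:    W    W    W    W    W    W    W
a=8:    L    L    W    W    W    L    L
Cells with no legal move (terminal, hence L): (0,0), (0,1).
The remaining L cells, each justified by listing all of its moves:
(0,5): →(0,3)(W), (0,2)(W) — all W, so L
(0,6): →(0,4)(W), (0,3)(W) — all W, so L
(1,2): →(0,2)(W), (1,0)(W) — all W, so L
(1,3): →(0,3)(W), (1,1)(W), (1,0)(W) — all W, so L
(2,0): →(1,0)(W) only, which is W, so L
(2,1): →(1,1)(W) only, which is W, so L
(2,5): →(1,5)(W), (2,3)(W), (2,2)(W) — all W, so L
(2,6): →(1,6)(W), (2,4)(W), (2,3)(W) — all W, so L
(3,2): →(2,2)(W), (3,0)(W) — all W, so L
(3,3): →(2,3)(W), (3,1)(W), (3,0)(W) — all W, so L
(4,4): →(3,4)(W), (0,4)(W), (4,2)(W), (4,1)(W) — all W, so L
(6,4): →(5,4)(W), (2,4)(W), (1,4)(W), (6,2)(W), (6,1)(W) — all W, so L
(8,0): →(7,0)(W), (4,0)(W), (3,0)(W) — all W, so L
(8,1): →(7,1)(W), (4,1)(W), (3,1)(W) — all W, so L
(8,5): →(7,5)(W), (4,5)(W), (3,5)(W), (8,3)(W), (8,2)(W) — all W, so L
(8,6): →(7,6)(W), (4,6)(W), (3,6)(W), (8,4)(W), (8,3)(W) — all W, so L
Every other cell has at least one move into one of the L cells above, so it is W.
L cells per row: a=0: 4, a=1: 2, a=2: 4, a=3: 2, a=4: 1, a=5: 0, a=6: 1, a=7: 0, a=8: 4; total 18.

18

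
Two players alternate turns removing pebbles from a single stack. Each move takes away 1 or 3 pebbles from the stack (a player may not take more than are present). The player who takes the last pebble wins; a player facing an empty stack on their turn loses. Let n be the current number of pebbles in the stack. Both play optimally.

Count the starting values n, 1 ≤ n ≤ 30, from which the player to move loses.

Positions with no move are L. A position that does have a move is losing for the player to move precisely when every available move leads to a winning position for the opponent. Fill in the labels:
n=0: no move → L
n=1: reaches L-position 0 → W
n=2: only reaches 1(W), which is W → L
n=3: reaches L-position 2 → W
n=4: only reaches 3(W), 1(W), all W → L
n=5: reaches L-position 4 → W
n=6: only reaches 5(W), 3(W), all W → L
n=7: reaches L-position 6 → W
n=8: only reaches 7(W), 5(W), all W → L
n=9: reaches L-position 8 → W
n=10: only reaches 9(W), 7(W), all W → L
n=11: reaches L-position 10 → W
n=12: only reaches 11(W), 9(W), all W → L
n=13: reaches L-position 12 → W
n=14: only reaches 13(W), 11(W), all W → L
n=15: reaches L-position 14 → W
n=16: only reaches 15(W), 13(W), all W → L
n=17: reaches L-position 16 → W
n=18: only reaches 17(W), 15(W), all W → L
n=19: reaches L-position 18 → W
n=20: only reaches 19(W), 17(W), all W → L
n=21: reaches L-position 20 → W
n=22: only reaches 21(W), 19(W), all W → L
n=23: reaches L-position 22 → W
n=24: only reaches 23(W), 21(W), all W → L
n=25: reaches L-position 24 → W
n=26: only reaches 25(W), 23(W), all W → L
n=27: reaches L-position 26 → W
n=28: only reaches 27(W), 25(W), all W → L
n=29: reaches L-position 28 → W
n=30: only reaches 29(W), 27(W), all W → L
L entries with 1 ≤ n ≤ 30 (n=0 is outside the asked range and is not counted): n = 2, 4, 6, 8, 10, 12, 14, 16, 18, 20, 22, 24, 26, 28, 30; that makes 15.

15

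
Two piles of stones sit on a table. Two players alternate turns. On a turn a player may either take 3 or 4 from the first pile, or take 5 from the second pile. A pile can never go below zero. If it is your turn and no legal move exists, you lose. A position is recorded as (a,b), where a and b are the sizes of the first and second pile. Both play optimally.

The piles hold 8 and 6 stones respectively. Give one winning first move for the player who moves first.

Move to (5,6).

Use the standard recursion: the mover loses at a terminal position; elsewhere, the mover wins exactly when some move hands the opponent an L position.
No move ever increases a pile, so every position that can arise here has a ≤ 8 and b ≤ 6; it is enough to label the cells with 0 ≤ a ≤ 8 and 0 ≤ b ≤ 6.
Every move lowers a or b (never raises either), so fill the grid row by row in increasing a, and left to right within a row: each cell's successors are then already labelled.
      b=0  b=1  b=2  b=3  b=4  b=5  b=6
a=0:    L    L    L    L    L    W    W
a=1:    L    L    L    L    L    W    W
a=2:    L    L    L    L    L    W    W
a=3:    W    W    W    W    W    L    L
a=4:    W    W    W    W    W    L    L
a=5:    W    W    W    W    W    L    L
a=6:    W    W    W    W    W    W    W
a=7:    L    L    L    L    L    W    W
a=8:    L    L    L    L    L    W    W
Cells with no legal move (terminal, hence L): (0,0), (0,1), (0,2), (0,3), (0,4), (1,0), (1,1), (1,2), (1,3), (1,4), (2,0), (2,1), (2,2), (2,3), (2,4).
The remaining L cells, each justified by listing all of its moves:
(3,5): →(0,5)(W), (3,0)(W) — all W, so L
(3,6): →(0,6)(W), (3,1)(W) — all W, so L
(4,5): →(1,5)(W), (0,5)(W), (4,0)(W) — all W, so L
(4,6): →(1,6)(W), (0,6)(W), (4,1)(W) — all W, so L
(5,5): →(2,5)(W), (1,5)(W), (5,0)(W) — all W, so L
(5,6): →(2,6)(W), (1,6)(W), (5,1)(W) — all W, so L
(7,0): →(4,0)(W), (3,0)(W) — all W, so L
(7,1): →(4,1)(W), (3,1)(W) — all W, so L
(7,2): →(4,2)(W), (3,2)(W) — all W, so L
(7,3): →(4,3)(W), (3,3)(W) — all W, so L
(7,4): →(4,4)(W), (3,4)(W) — all W, so L
(8,0): →(5,0)(W), (4,0)(W) — all W, so L
(8,1): →(5,1)(W), (4,1)(W) — all W, so L
(8,2): →(5,2)(W), (4,2)(W) — all W, so L
(8,3): →(5,3)(W), (4,3)(W) — all W, so L
(8,4): →(5,4)(W), (4,4)(W) — all W, so L
Every other cell has at least one move into one of the L cells above, so it is W.
From (8,6), the L positions reachable in one move are: (5,6), (4,6), (8,1). Any move reaching one of these is winning.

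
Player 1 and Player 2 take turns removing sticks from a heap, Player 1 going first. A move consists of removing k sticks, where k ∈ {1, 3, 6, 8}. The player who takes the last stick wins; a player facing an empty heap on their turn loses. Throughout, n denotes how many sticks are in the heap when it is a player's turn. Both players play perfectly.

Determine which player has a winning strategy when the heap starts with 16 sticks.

Player 1 wins.

Positions with no move are L. A position that does have a move is losing for the player to move precisely when every available move leads to a winning position for the opponent. Fill in the labels:
n=0: no move → L
n=1: can move to 0, which is L ⇒ W
n=2: the only move is to 1(W), a W ⇒ L
n=3: can move to 2, which is L ⇒ W
n=4: moves to 3(W), 1(W); every one is W ⇒ L
n=5: can move to 4, which is L ⇒ W
n=6: can move to 0, which is L ⇒ W
n=7: can move to 4, which is L ⇒ W
n=8: can move to 2, which is L ⇒ W
n=9: moves to 8(W), 6(W), 3(W), 1(W); every one is W ⇒ L
n=10: can move to 9, which is L ⇒ W
n=11: moves to 10(W), 8(W), 5(W), 3(W); every one is W ⇒ L
n=12: can move to 11, which is L ⇒ W
n=13: moves to 12(W), 10(W), 7(W), 5(W); every one is W ⇒ L
n=14: can move to 13, which is L ⇒ W
n=15: can move to 9, which is L ⇒ W
n=16: can move to 13, which is L ⇒ W
The starting position 16 is W: Player 1 should remove 3, leaving 13, handing over an L position.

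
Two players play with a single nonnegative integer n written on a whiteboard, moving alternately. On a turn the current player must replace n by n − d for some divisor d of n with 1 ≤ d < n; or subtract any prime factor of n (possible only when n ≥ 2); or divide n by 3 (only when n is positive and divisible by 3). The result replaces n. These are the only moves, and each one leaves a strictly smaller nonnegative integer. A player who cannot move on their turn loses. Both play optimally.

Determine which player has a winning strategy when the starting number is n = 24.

Label each position W (a win for the player to move) or L (a loss). A position with no legal move is L; any other position is W exactly when some move reaches an L, and L when every move reaches a W.
n=0: no move → L
n=1: no move → L
n=2: →0(L), so W
n=3: →0(L), so W
n=4: →2(W), 3(W) — all W, so L
n=5: →0(L), so W
n=6: →4(L), so W
n=7: →0(L), so W
n=8: →4(L), so W
n=9: →3(W), 6(W), 8(W) — all W, so L
n=10: →9(L), so W
n=11: →0(L), so W
n=12: →4(L), so W
n=13: →0(L), so W
n=14: →7(W), 12(W), 13(W) — all W, so L
n=15: →14(L), so W
n=16: →14(L), so W
n=17: →0(L), so W
n=18: →9(L), so W
n=19: →0(L), so W
n=20: →10(W), 15(W), 16(W), 18(W), 19(W) — all W, so L
n=21: →14(L), so W
n=22: →20(L), so W
n=23: →0(L), so W
n=24: →20(L), so W
From 24 the player to move can move to 20, reaching an L position.

The first player wins.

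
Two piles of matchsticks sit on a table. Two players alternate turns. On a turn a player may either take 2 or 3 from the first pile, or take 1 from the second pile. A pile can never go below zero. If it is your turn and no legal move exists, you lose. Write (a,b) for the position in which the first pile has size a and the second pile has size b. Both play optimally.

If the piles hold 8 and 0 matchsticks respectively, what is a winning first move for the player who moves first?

Compute win/loss labels from the base case upward. A position with no move is L. Any other position is W if it can reach an L in one move, else L.
No move ever increases a pile, so every position that can arise here has a ≤ 8 and b ≤ 0; it is enough to label the cells with 0 ≤ a ≤ 8 and 0 ≤ b ≤ 0.
Every move lowers a or b (never raises either), so fill the grid row by row in increasing a, and left to right within a row: each cell's successors are then already labelled.
      b=0
a=0:    L
a=1:    L
a=2:    W
a=3:    W
a=4:    W
a=5:    L
a=6:    L
a=7:    W
a=8:    W
Cells with no legal move (terminal, hence L): (0,0), (1,0).
The remaining L cells, each justified by listing all of its moves:
(5,0): L (options (3,0)(W), (2,0)(W) are all W)
(6,0): L (options (4,0)(W), (3,0)(W) are all W)
Every other cell has at least one move into one of the L cells above, so it is W.
From (8,0), the L positions reachable in one move are: (6,0), (5,0). Any move reaching one of these is winning.

Move to (6,0).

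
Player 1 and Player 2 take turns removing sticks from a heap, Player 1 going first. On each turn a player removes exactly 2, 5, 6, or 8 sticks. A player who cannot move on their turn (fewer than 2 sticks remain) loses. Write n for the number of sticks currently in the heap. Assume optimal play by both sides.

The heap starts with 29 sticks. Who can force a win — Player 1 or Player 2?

Player 2 wins.

Positions with no move are L. A position that does have a move is losing for the player to move precisely when every available move leads to a winning position for the opponent. Fill in the labels:
n=0: no move → L
n=1: no move → L
n=2: →0(L), so W
n=3: →1(L), so W
n=4: →2(W) only, which is W, so L
n=5: →0(L), so W
n=6: →4(L), so W
n=7: →1(L), so W
n=8: →0(L), so W
n=9: →4(L), so W
n=10: →4(L), so W
n=11: →9(W), 6(W), 5(W), 3(W) — all W, so L
n=12: →4(L), so W
n=13: →11(L), so W
n=14: →12(W), 9(W), 8(W), 6(W) — all W, so L
n=15: →13(W), 10(W), 9(W), 7(W) — all W, so L
n=16: →14(L), so W
n=17: →15(L), so W
n=18: →16(W), 13(W), 12(W), 10(W) — all W, so L
n=19: →14(L), so W
n=20: →18(L), so W
n=21: →15(L), so W
n=22: →14(L), so W
n=23: →18(L), so W
n=24: →18(L), so W
n=25: →23(W), 20(W), 19(W), 17(W) — all W, so L
n=26: →18(L), so W
n=27: →25(L), so W
n=28: →26(W), 23(W), 22(W), 20(W) — all W, so L
n=29: →27(W), 24(W), 23(W), 21(W) — all W, so L
Every move from 29 reaches a W position, so the mover loses.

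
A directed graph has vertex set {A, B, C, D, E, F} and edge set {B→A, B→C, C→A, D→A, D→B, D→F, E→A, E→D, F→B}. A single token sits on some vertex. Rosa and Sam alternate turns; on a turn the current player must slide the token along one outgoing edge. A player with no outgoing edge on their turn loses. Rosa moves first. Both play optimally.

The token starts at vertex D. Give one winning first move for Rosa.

Move to F.

Use the standard recursion: the mover loses at a terminal position; elsewhere, the mover wins exactly when some move hands the opponent an L position.
Every edge goes from a vertex to one that appears earlier in the order A, C, B, F, D, E, so processing vertices in that order labels each vertex after all of its successors.
A: no outgoing edge → L
C: W (go to A, an L position)
B: W (go to A, an L position)
F: L (sole option B(W) is W)
D: W (go to F, an L position)
E: W (go to A, an L position)
From D, the L positions reachable in one move are: F, A. Any move reaching one of these is winning.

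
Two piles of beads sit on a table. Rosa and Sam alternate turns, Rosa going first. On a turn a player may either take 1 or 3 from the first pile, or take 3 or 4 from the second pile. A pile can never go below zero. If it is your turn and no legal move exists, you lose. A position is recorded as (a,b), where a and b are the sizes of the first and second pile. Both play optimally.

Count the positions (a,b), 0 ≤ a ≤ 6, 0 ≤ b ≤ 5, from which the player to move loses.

21

Label each position W (a win for the player to move) or L (a loss). A position with no legal move is L; any other position is W exactly when some move reaches an L, and L when every move reaches a W.
Every move lowers a or b (never raises either), so fill the grid row by row in increasing a, and left to right within a row: each cell's successors are then already labelled.
      b=0  b=1  b=2  b=3  b=4  b=5
a=0:    L    L    L    W    W    W
a=1:    W    W    W    L    L    L
a=2:    L    L    L    W    W    W
a=3:    W    W    W    L    L    L
a=4:    L    L    L    W    W    W
a=5:    W    W    W    L    L    L
a=6:    L    L    L    W    W    W
Cells with no legal move (terminal, hence L): (0,0), (0,1), (0,2).
The remaining L cells, each justified by listing all of its moves:
(1,3): →(0,3)(W), (1,0)(W) — all W, so L
(1,4): →(0,4)(W), (1,1)(W), (1,0)(W) — all W, so L
(1,5): →(0,5)(W), (1,2)(W), (1,1)(W) — all W, so L
(2,0): →(1,0)(W) only, which is W, so L
(2,1): →(1,1)(W) only, which is W, so L
(2,2): →(1,2)(W) only, which is W, so L
(3,3): →(2,3)(W), (0,3)(W), (3,0)(W) — all W, so L
(3,4): →(2,4)(W), (0,4)(W), (3,1)(W), (3,0)(W) — all W, so L
(3,5): →(2,5)(W), (0,5)(W), (3,2)(W), (3,1)(W) — all W, so L
(4,0): →(3,0)(W), (1,0)(W) — all W, so L
(4,1): →(3,1)(W), (1,1)(W) — all W, so L
(4,2): →(3,2)(W), (1,2)(W) — all W, so L
(5,3): →(4,3)(W), (2,3)(W), (5,0)(W) — all W, so L
(5,4): →(4,4)(W), (2,4)(W), (5,1)(W), (5,0)(W) — all W, so L
(5,5): →(4,5)(W), (2,5)(W), (5,2)(W), (5,1)(W) — all W, so L
(6,0): →(5,0)(W), (3,0)(W) — all W, so L
(6,1): →(5,1)(W), (3,1)(W) — all W, so L
(6,2): →(5,2)(W), (3,2)(W) — all W, so L
Every other cell has at least one move into one of the L cells above, so it is W.
L cells per row: a=0: 3, a=1: 3, a=2: 3, a=3: 3, a=4: 3, a=5: 3, a=6: 3; total 21.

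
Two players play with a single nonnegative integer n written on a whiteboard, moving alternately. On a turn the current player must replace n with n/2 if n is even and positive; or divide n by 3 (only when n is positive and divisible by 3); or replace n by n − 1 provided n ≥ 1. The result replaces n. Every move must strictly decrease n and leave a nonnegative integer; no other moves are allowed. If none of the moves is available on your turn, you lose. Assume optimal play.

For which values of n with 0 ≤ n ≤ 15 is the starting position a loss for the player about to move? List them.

0, 2, 5, 7, 9, 11, 13

Compute win/loss labels from the base case upward. A position with no move is L. Any other position is W if it can reach an L in one move, else L.
n=0: no move → L
n=1: can move to 0, which is L ⇒ W
n=2: the only move is to 1(W), a W ⇒ L
n=3: can move to 2, which is L ⇒ W
n=4: can move to 2, which is L ⇒ W
n=5: the only move is to 4(W), a W ⇒ L
n=6: can move to 2, which is L ⇒ W
n=7: the only move is to 6(W), a W ⇒ L
n=8: can move to 7, which is L ⇒ W
n=9: moves to 3(W), 8(W); every one is W ⇒ L
n=10: can move to 5, which is L ⇒ W
n=11: the only move is to 10(W), a W ⇒ L
n=12: can move to 11, which is L ⇒ W
n=13: the only move is to 12(W), a W ⇒ L
n=14: can move to 7, which is L ⇒ W
n=15: can move to 5, which is L ⇒ W
The losing starting values of n are exactly the entries labelled L in this table (7 of them).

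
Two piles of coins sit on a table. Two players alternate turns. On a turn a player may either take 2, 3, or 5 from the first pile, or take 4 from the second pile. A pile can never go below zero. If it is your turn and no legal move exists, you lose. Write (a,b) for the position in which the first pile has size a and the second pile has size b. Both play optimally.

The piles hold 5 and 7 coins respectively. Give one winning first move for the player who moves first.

Move to (3,7).

Use the standard recursion: the mover loses at a terminal position; elsewhere, the mover wins exactly when some move hands the opponent an L position.
No move ever increases a pile, so every position that can arise here has a ≤ 5 and b ≤ 7; it is enough to label the cells with 0 ≤ a ≤ 5 and 0 ≤ b ≤ 7.
Every move lowers a or b (never raises either), so fill the grid row by row in increasing a, and left to right within a row: each cell's successors are then already labelled.
      b=0  b=1  b=2  b=3  b=4  b=5  b=6  b=7
a=0:    L    L    L    L    W    W    W    W
a=1:    L    L    L    L    W    W    W    W
a=2:    W    W    W    W    L    L    L    L
a=3:    W    W    W    W    L    L    L    L
a=4:    W    W    W    W    W    W    W    W
a=5:    W    W    W    W    W    W    W    W
Cells with no legal move (terminal, hence L): (0,0), (0,1), (0,2), (0,3), (1,0), (1,1), (1,2), (1,3).
The remaining L cells, each justified by listing all of its moves:
(2,4): L (options (0,4)(W), (2,0)(W) are all W)
(2,5): L (options (0,5)(W), (2,1)(W) are all W)
(2,6): L (options (0,6)(W), (2,2)(W) are all W)
(2,7): L (options (0,7)(W), (2,3)(W) are all W)
(3,4): L (options (1,4)(W), (0,4)(W), (3,0)(W) are all W)
(3,5): L (options (1,5)(W), (0,5)(W), (3,1)(W) are all W)
(3,6): L (options (1,6)(W), (0,6)(W), (3,2)(W) are all W)
(3,7): L (options (1,7)(W), (0,7)(W), (3,3)(W) are all W)
Every other cell has at least one move into one of the L cells above, so it is W.
From (5,7), the L positions reachable in one move are: (3,7), (2,7). Any move reaching one of these is winning.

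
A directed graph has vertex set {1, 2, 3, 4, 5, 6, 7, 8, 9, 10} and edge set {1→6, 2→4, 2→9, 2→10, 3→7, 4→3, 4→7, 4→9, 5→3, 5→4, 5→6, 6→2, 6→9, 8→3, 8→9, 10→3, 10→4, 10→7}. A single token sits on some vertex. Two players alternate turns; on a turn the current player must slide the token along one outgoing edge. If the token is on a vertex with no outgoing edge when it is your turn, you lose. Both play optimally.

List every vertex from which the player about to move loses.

1, 5, 7, 9

Work bottom-up. With no move the player to move loses. Otherwise the position is W if at least one move leads to an L position for the opponent, and L if every move leads to a W.
Every edge goes from a vertex to one that appears earlier in the order 9, 7, 3, 4, 10, 2, 6, 5, 1, 8, so processing vertices in that order labels each vertex after all of its successors.
9: no outgoing edge → L
7: no outgoing edge → L
3: can move to 7, which is L ⇒ W
4: can move to 7, which is L ⇒ W
10: can move to 7, which is L ⇒ W
2: can move to 9, which is L ⇒ W
6: can move to 9, which is L ⇒ W
5: moves to 6(W), 4(W), 3(W); every one is W ⇒ L
1: the only move is to 6(W), a W ⇒ L
8: can move to 9, which is L ⇒ W
The losing starting vertices are exactly the entries labelled L in this table (4 of them).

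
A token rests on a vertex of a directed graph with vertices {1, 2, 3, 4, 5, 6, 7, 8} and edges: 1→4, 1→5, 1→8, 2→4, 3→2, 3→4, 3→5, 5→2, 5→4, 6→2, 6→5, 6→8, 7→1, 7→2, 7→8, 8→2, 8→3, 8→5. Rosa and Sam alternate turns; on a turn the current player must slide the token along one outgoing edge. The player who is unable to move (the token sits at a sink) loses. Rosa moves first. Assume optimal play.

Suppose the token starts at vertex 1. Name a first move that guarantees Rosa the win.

Use the standard recursion: the mover loses at a terminal position; elsewhere, the mover wins exactly when some move hands the opponent an L position.
Every edge goes from a vertex to one that appears earlier in the order 4, 2, 5, 3, 8, 1, 7, 6, so processing vertices in that order labels each vertex after all of its successors.
4: no outgoing edge → L
2: reaches L-position 4 → W
5: reaches L-position 4 → W
3: reaches L-position 4 → W
8: only reaches 3(W), 5(W), 2(W), all W → L
1: reaches L-position 8 → W
7: reaches L-position 8 → W
6: reaches L-position 8 → W
From 1, the L positions reachable in one move are: 8, 4. Any move reaching one of these is winning.

Move to 8.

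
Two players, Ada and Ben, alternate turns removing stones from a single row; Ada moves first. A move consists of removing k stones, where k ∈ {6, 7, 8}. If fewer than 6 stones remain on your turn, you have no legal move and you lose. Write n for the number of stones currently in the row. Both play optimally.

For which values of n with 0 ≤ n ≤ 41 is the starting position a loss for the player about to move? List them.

Use the standard recursion: the mover loses at a terminal position; elsewhere, the mover wins exactly when some move hands the opponent an L position.
n=0: no move → L
n=1: no move → L
n=2: no move → L
n=3: no move → L
n=4: no move → L
n=5: no move → L
n=6: reaches L-position 0 → W
n=7: reaches L-position 1 → W
n=8: reaches L-position 2 → W
n=9: reaches L-position 3 → W
n=10: reaches L-position 4 → W
n=11: reaches L-position 5 → W
n=12: reaches L-position 5 → W
n=13: reaches L-position 5 → W
n=14: only reaches 8(W), 7(W), 6(W), all W → L
n=15: only reaches 9(W), 8(W), 7(W), all W → L
n=16: only reaches 10(W), 9(W), 8(W), all W → L
n=17: only reaches 11(W), 10(W), 9(W), all W → L
n=18: only reaches 12(W), 11(W), 10(W), all W → L
n=19: only reaches 13(W), 12(W), 11(W), all W → L
n=20: reaches L-position 14 → W
n=21: reaches L-position 15 → W
n=22: reaches L-position 16 → W
n=23: reaches L-position 17 → W
n=24: reaches L-position 18 → W
n=25: reaches L-position 19 → W
n=26: reaches L-position 19 → W
n=27: reaches L-position 19 → W
n=28: only reaches 22(W), 21(W), 20(W), all W → L
n=29: only reaches 23(W), 22(W), 21(W), all W → L
n=30: only reaches 24(W), 23(W), 22(W), all W → L
n=31: only reaches 25(W), 24(W), 23(W), all W → L
n=32: only reaches 26(W), 25(W), 24(W), all W → L
n=33: only reaches 27(W), 26(W), 25(W), all W → L
n=34: reaches L-position 28 → W
n=35: reaches L-position 29 → W
n=36: reaches L-position 30 → W
n=37: reaches L-position 31 → W
n=38: reaches L-position 32 → W
n=39: reaches L-position 33 → W
n=40: reaches L-position 33 → W
n=41: reaches L-position 33 → W
The losing starting values of n are exactly the entries labelled L in this table (18 of them).

0, 1, 2, 3, 4, 5, 14, 15, 16, 17, 18, 19, 28, 29, 30, 31, 32, 33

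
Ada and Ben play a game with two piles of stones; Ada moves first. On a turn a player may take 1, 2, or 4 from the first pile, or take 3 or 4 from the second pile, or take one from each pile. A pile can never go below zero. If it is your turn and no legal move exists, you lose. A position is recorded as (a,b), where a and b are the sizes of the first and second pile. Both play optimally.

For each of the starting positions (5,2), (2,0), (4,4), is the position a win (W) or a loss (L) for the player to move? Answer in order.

Use the standard recursion: the mover loses at a terminal position; elsewhere, the mover wins exactly when some move hands the opponent an L position.
No move ever increases a pile, so every position that can arise here has a ≤ 5 and b ≤ 4; it is enough to label the cells with 0 ≤ a ≤ 5 and 0 ≤ b ≤ 4.
Every move lowers a or b (never raises either), so fill the grid row by row in increasing a, and left to right within a row: each cell's successors are then already labelled.
      b=0  b=1  b=2  b=3  b=4
a=0:    L    L    L    W    W
a=1:    W    W    W    W    L
a=2:    W    W    W    L    W
a=3:    L    L    L    W    W
a=4:    W    W    W    W    L
a=5:    W    W    W    L    W
Cells with no legal move (terminal, hence L): (0,0), (0,1), (0,2).
The remaining L cells, each justified by listing all of its moves:
(1,4): L (options (0,4)(W), (1,1)(W), (1,0)(W), (0,3)(W) are all W)
(2,3): L (options (1,3)(W), (0,3)(W), (2,0)(W), (1,2)(W) are all W)
(3,0): L (options (2,0)(W), (1,0)(W) are all W)
(3,1): L (options (2,1)(W), (1,1)(W), (2,0)(W) are all W)
(3,2): L (options (2,2)(W), (1,2)(W), (2,1)(W) are all W)
(4,4): L (options (3,4)(W), (2,4)(W), (0,4)(W), (4,1)(W), (4,0)(W), (3,3)(W) are all W)
(5,3): L (options (4,3)(W), (3,3)(W), (1,3)(W), (5,0)(W), (4,2)(W) are all W)
Every other cell has at least one move into one of the L cells above, so it is W.
(5,2): the move to (3,2) reaches an L cell, so W
(2,0): the move to (0,0) reaches an L cell, so W
(4,4): one of the L cells justified above, so L

(5,2): W, (2,0): W, (4,4): L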